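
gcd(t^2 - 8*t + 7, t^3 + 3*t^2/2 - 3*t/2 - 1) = t - 1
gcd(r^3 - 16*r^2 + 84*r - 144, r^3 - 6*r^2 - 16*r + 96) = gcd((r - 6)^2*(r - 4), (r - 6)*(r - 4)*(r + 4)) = r^2 - 10*r + 24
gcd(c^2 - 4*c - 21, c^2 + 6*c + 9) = c + 3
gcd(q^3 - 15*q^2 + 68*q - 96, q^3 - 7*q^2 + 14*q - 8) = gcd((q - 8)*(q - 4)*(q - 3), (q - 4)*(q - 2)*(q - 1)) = q - 4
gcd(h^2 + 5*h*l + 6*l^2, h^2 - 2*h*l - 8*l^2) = h + 2*l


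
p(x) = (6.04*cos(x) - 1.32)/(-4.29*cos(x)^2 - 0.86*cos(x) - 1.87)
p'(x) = (-8.58*sin(x)*cos(x) - 0.86*sin(x))*(6.04*cos(x) - 1.32)/(-4.29*cos(x)^2 - 0.86*cos(x) - 1.87)^2 - 6.04*sin(x)/(-4.29*cos(x)^2 - 0.86*cos(x) - 1.87)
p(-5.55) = -0.65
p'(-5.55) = 0.18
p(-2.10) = 1.73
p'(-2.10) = -0.01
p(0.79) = -0.64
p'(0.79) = 0.25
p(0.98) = -0.56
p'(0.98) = 0.66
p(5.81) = -0.67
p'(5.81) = -0.02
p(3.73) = 1.54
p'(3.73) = 0.49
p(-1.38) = 0.08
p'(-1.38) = -2.80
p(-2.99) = 1.40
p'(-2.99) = 0.13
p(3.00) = 1.40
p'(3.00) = -0.13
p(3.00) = 1.40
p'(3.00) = -0.13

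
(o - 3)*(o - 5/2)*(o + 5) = o^3 - o^2/2 - 20*o + 75/2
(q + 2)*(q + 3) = q^2 + 5*q + 6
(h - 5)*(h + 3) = h^2 - 2*h - 15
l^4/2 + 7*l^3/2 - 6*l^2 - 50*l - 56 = (l/2 + 1)*(l - 4)*(l + 2)*(l + 7)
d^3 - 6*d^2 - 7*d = d*(d - 7)*(d + 1)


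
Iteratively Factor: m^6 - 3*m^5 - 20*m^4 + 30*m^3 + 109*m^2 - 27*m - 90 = (m - 1)*(m^5 - 2*m^4 - 22*m^3 + 8*m^2 + 117*m + 90) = (m - 1)*(m + 1)*(m^4 - 3*m^3 - 19*m^2 + 27*m + 90) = (m - 3)*(m - 1)*(m + 1)*(m^3 - 19*m - 30) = (m - 5)*(m - 3)*(m - 1)*(m + 1)*(m^2 + 5*m + 6) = (m - 5)*(m - 3)*(m - 1)*(m + 1)*(m + 2)*(m + 3)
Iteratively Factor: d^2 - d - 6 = (d + 2)*(d - 3)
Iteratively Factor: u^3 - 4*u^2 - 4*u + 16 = (u - 4)*(u^2 - 4) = (u - 4)*(u - 2)*(u + 2)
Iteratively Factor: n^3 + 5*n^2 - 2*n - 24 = (n + 3)*(n^2 + 2*n - 8) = (n + 3)*(n + 4)*(n - 2)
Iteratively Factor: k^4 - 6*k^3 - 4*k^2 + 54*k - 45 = (k - 5)*(k^3 - k^2 - 9*k + 9) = (k - 5)*(k - 1)*(k^2 - 9) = (k - 5)*(k - 3)*(k - 1)*(k + 3)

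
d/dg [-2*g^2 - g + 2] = -4*g - 1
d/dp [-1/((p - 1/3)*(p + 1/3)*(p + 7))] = 9*(27*p^2 + 126*p - 1)/(81*p^6 + 1134*p^5 + 3951*p^4 - 252*p^3 - 881*p^2 + 14*p + 49)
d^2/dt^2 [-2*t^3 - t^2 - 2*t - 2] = -12*t - 2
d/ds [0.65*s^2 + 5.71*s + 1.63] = 1.3*s + 5.71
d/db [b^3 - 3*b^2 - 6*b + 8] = 3*b^2 - 6*b - 6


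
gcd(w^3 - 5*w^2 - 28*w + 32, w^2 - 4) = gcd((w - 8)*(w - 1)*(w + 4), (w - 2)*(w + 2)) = 1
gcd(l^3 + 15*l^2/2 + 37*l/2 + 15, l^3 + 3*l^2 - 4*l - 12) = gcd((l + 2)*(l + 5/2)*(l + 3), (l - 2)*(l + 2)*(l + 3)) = l^2 + 5*l + 6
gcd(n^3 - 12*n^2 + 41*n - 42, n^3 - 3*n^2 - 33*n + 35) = n - 7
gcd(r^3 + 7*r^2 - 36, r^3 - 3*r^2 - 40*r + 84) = r^2 + 4*r - 12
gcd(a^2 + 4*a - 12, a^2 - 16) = 1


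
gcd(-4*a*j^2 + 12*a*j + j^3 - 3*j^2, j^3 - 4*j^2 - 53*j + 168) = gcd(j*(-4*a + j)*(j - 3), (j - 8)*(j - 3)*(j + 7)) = j - 3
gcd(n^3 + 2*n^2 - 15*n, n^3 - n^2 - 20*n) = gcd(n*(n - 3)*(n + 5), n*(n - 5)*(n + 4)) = n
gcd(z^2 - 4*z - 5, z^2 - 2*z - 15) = z - 5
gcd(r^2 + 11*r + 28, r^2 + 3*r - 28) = r + 7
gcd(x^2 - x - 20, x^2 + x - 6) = 1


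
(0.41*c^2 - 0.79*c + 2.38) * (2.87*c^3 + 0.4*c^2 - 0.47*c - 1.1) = 1.1767*c^5 - 2.1033*c^4 + 6.3219*c^3 + 0.8723*c^2 - 0.2496*c - 2.618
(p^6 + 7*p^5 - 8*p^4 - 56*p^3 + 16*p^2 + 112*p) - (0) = p^6 + 7*p^5 - 8*p^4 - 56*p^3 + 16*p^2 + 112*p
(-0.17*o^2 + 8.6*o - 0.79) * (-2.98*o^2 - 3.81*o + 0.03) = 0.5066*o^4 - 24.9803*o^3 - 30.4169*o^2 + 3.2679*o - 0.0237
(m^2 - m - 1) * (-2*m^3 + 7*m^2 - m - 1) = -2*m^5 + 9*m^4 - 6*m^3 - 7*m^2 + 2*m + 1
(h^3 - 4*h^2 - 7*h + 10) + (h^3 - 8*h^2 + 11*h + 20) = 2*h^3 - 12*h^2 + 4*h + 30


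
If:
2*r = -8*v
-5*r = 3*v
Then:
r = 0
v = 0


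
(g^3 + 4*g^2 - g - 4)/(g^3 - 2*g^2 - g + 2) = (g + 4)/(g - 2)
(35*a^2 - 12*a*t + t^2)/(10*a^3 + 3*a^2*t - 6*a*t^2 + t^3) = (-7*a + t)/(-2*a^2 - a*t + t^2)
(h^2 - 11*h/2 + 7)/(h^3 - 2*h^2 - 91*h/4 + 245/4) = 2*(h - 2)/(2*h^2 + 3*h - 35)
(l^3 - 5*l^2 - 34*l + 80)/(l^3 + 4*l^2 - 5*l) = (l^2 - 10*l + 16)/(l*(l - 1))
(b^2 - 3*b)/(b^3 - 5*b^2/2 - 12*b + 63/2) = 2*b/(2*b^2 + b - 21)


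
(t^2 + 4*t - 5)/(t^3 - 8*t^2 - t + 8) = (t + 5)/(t^2 - 7*t - 8)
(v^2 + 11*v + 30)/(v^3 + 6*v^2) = (v + 5)/v^2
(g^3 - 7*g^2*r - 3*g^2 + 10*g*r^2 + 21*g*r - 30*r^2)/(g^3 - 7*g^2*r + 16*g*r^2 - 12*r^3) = (g^2 - 5*g*r - 3*g + 15*r)/(g^2 - 5*g*r + 6*r^2)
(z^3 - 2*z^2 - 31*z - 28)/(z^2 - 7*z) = z + 5 + 4/z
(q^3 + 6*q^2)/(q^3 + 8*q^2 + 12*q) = q/(q + 2)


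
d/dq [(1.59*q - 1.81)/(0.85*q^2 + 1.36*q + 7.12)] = (-1.3515*q^2 + 3.077*q + 13.7824)/(0.7225*q^4 + 2.312*q^3 + 13.9536*q^2 + 19.3664*q + 50.6944)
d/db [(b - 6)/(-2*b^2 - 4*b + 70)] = (-b^2/2 - b + (b - 6)*(b + 1) + 35/2)/(b^2 + 2*b - 35)^2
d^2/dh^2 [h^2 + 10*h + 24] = 2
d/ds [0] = 0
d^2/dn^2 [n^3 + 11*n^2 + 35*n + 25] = 6*n + 22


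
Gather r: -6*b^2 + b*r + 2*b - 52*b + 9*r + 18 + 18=-6*b^2 - 50*b + r*(b + 9) + 36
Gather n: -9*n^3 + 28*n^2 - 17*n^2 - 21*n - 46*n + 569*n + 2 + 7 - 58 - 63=-9*n^3 + 11*n^2 + 502*n - 112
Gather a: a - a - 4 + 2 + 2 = 0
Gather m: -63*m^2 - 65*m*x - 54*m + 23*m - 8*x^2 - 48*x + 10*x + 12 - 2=-63*m^2 + m*(-65*x - 31) - 8*x^2 - 38*x + 10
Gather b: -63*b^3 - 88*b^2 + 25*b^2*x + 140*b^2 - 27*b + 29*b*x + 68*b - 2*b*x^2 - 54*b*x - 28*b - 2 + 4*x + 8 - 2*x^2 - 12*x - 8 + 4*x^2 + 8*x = -63*b^3 + b^2*(25*x + 52) + b*(-2*x^2 - 25*x + 13) + 2*x^2 - 2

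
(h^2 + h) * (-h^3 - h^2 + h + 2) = -h^5 - 2*h^4 + 3*h^2 + 2*h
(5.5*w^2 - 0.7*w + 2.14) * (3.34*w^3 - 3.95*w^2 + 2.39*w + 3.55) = 18.37*w^5 - 24.063*w^4 + 23.0576*w^3 + 9.399*w^2 + 2.6296*w + 7.597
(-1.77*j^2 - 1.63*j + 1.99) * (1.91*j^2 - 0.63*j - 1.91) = -3.3807*j^4 - 1.9982*j^3 + 8.2085*j^2 + 1.8596*j - 3.8009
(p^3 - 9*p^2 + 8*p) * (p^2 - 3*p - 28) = p^5 - 12*p^4 + 7*p^3 + 228*p^2 - 224*p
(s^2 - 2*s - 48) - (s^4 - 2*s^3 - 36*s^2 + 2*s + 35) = -s^4 + 2*s^3 + 37*s^2 - 4*s - 83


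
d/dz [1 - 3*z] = -3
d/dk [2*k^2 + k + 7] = 4*k + 1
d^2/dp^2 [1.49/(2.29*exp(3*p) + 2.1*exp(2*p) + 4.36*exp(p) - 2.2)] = (1.49*(6.87*exp(2*p) + 4.2*exp(p) + 4.36)*(13.74*exp(2*p) + 8.4*exp(p) + 8.72)*exp(p) - (30.7089*exp(2*p) + 12.516*exp(p) + 6.4964)*(2.29*exp(3*p) + 2.1*exp(2*p) + 4.36*exp(p) - 2.2))*exp(p)/(2.29*exp(3*p) + 2.1*exp(2*p) + 4.36*exp(p) - 2.2)^3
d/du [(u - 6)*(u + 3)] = 2*u - 3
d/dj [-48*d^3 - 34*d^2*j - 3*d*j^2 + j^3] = -34*d^2 - 6*d*j + 3*j^2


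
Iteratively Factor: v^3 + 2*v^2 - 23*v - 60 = (v + 3)*(v^2 - v - 20) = (v + 3)*(v + 4)*(v - 5)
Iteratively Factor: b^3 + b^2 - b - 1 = (b + 1)*(b^2 - 1) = (b - 1)*(b + 1)*(b + 1)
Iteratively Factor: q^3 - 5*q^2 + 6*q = (q - 3)*(q^2 - 2*q) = (q - 3)*(q - 2)*(q)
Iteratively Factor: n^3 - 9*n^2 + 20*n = (n - 4)*(n^2 - 5*n) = n*(n - 4)*(n - 5)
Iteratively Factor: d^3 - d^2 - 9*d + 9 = (d - 3)*(d^2 + 2*d - 3) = (d - 3)*(d + 3)*(d - 1)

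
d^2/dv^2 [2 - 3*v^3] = -18*v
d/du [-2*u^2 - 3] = -4*u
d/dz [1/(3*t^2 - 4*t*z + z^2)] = 2*(2*t - z)/(3*t^2 - 4*t*z + z^2)^2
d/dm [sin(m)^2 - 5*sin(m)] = (2*sin(m) - 5)*cos(m)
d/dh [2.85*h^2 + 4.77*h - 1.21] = 5.7*h + 4.77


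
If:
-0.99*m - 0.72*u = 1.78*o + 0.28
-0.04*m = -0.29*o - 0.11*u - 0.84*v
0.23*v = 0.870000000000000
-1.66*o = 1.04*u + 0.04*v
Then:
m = 14.25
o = -22.65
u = 36.00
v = 3.78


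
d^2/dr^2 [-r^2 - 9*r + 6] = -2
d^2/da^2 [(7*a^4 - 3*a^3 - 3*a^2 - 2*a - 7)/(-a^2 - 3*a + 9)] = 2*(-7*a^6 - 63*a^5 + 1559*a^3 - 3543*a^2 + 846*a + 423)/(a^6 + 9*a^5 - 135*a^3 + 729*a - 729)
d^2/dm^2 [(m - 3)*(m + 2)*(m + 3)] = 6*m + 4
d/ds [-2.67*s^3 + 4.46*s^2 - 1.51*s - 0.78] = -8.01*s^2 + 8.92*s - 1.51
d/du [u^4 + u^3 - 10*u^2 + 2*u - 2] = 4*u^3 + 3*u^2 - 20*u + 2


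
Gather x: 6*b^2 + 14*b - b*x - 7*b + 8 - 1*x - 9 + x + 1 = 6*b^2 - b*x + 7*b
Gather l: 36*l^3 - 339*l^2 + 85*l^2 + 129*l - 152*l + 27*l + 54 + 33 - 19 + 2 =36*l^3 - 254*l^2 + 4*l + 70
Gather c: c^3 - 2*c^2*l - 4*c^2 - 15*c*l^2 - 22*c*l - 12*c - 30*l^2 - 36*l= c^3 + c^2*(-2*l - 4) + c*(-15*l^2 - 22*l - 12) - 30*l^2 - 36*l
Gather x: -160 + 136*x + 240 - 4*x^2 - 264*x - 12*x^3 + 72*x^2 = -12*x^3 + 68*x^2 - 128*x + 80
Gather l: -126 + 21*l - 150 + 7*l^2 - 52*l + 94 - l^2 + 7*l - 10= 6*l^2 - 24*l - 192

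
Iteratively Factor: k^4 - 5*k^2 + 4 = (k + 2)*(k^3 - 2*k^2 - k + 2) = (k + 1)*(k + 2)*(k^2 - 3*k + 2) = (k - 1)*(k + 1)*(k + 2)*(k - 2)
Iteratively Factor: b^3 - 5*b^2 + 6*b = (b - 2)*(b^2 - 3*b) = (b - 3)*(b - 2)*(b)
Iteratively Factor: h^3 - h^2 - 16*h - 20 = (h + 2)*(h^2 - 3*h - 10) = (h - 5)*(h + 2)*(h + 2)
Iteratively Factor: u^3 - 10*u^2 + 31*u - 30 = (u - 5)*(u^2 - 5*u + 6) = (u - 5)*(u - 2)*(u - 3)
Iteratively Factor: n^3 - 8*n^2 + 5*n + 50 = (n - 5)*(n^2 - 3*n - 10) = (n - 5)^2*(n + 2)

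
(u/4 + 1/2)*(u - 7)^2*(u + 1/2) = u^4/4 - 23*u^3/8 + 15*u^2/4 + 217*u/8 + 49/4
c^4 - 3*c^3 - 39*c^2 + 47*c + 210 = (c - 7)*(c - 3)*(c + 2)*(c + 5)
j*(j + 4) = j^2 + 4*j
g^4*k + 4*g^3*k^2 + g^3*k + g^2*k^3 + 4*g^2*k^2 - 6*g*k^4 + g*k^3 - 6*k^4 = (g - k)*(g + 2*k)*(g + 3*k)*(g*k + k)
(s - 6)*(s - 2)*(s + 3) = s^3 - 5*s^2 - 12*s + 36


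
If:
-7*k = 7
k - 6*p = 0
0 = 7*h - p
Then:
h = -1/42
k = -1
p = -1/6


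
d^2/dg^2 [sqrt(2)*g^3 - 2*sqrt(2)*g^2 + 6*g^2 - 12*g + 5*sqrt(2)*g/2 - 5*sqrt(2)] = 6*sqrt(2)*g - 4*sqrt(2) + 12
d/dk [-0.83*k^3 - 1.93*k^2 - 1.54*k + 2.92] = -2.49*k^2 - 3.86*k - 1.54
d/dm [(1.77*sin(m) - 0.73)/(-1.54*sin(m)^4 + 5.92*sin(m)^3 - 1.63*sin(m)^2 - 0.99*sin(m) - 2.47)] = (8.1774*sin(m)^4 - 25.4536*sin(m)^3 + 15.8499*sin(m)^2 - 2.3798*sin(m) - 5.0946)*cos(m)/(2.3716*sin(m)^8 - 18.2336*sin(m)^7 + 40.0668*sin(m)^6 - 16.25*sin(m)^5 - 1.4571*sin(m)^4 - 26.0174*sin(m)^3 + 9.0323*sin(m)^2 + 4.8906*sin(m) + 6.1009)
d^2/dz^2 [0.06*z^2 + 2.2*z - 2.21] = 0.120000000000000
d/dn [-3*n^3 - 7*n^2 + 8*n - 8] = -9*n^2 - 14*n + 8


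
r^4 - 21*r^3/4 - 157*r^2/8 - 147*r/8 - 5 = (r - 8)*(r + 1/2)*(r + 1)*(r + 5/4)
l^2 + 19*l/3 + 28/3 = (l + 7/3)*(l + 4)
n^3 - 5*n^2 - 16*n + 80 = (n - 5)*(n - 4)*(n + 4)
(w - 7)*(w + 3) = w^2 - 4*w - 21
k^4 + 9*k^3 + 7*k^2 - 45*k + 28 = (k - 1)^2*(k + 4)*(k + 7)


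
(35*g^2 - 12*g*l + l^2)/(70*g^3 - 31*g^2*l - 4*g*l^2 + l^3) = (5*g - l)/(10*g^2 - 3*g*l - l^2)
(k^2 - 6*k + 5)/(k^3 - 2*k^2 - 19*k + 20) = 1/(k + 4)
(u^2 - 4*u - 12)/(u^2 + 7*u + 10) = (u - 6)/(u + 5)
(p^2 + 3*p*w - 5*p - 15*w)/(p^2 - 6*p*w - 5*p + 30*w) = (p + 3*w)/(p - 6*w)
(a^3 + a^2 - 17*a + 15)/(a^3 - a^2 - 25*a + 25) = (a - 3)/(a - 5)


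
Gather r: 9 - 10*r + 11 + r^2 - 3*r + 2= r^2 - 13*r + 22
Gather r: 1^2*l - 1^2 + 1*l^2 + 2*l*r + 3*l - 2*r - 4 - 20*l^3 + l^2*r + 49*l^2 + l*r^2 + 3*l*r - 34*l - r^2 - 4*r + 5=-20*l^3 + 50*l^2 - 30*l + r^2*(l - 1) + r*(l^2 + 5*l - 6)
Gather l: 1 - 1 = 0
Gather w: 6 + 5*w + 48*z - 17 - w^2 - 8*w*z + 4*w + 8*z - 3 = -w^2 + w*(9 - 8*z) + 56*z - 14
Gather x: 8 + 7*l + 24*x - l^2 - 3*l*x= -l^2 + 7*l + x*(24 - 3*l) + 8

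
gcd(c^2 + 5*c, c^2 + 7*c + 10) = c + 5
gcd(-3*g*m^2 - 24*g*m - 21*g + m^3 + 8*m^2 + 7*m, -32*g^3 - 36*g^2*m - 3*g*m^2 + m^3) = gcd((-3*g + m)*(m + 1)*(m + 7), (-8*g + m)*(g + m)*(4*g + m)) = 1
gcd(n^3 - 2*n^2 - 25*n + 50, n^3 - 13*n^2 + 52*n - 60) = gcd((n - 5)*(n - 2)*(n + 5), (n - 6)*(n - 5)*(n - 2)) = n^2 - 7*n + 10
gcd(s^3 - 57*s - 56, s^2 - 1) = s + 1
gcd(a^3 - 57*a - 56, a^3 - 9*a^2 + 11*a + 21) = a + 1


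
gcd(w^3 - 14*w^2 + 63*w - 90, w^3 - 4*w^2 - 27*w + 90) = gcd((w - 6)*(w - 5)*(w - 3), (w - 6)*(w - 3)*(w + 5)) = w^2 - 9*w + 18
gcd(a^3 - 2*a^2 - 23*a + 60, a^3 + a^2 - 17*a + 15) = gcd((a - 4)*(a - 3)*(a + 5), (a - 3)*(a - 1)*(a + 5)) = a^2 + 2*a - 15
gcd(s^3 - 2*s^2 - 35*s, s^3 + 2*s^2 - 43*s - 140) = s^2 - 2*s - 35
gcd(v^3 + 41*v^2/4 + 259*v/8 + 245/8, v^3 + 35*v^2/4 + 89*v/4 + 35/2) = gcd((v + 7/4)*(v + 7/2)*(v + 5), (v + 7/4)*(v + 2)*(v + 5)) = v^2 + 27*v/4 + 35/4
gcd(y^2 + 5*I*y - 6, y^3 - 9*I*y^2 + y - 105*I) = y + 3*I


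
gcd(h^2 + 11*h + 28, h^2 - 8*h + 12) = 1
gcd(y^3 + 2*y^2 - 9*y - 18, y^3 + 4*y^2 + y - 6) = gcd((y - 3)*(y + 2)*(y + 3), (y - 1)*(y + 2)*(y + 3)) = y^2 + 5*y + 6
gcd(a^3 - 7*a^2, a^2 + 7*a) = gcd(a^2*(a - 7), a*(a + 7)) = a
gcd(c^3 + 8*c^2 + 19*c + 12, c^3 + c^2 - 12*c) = c + 4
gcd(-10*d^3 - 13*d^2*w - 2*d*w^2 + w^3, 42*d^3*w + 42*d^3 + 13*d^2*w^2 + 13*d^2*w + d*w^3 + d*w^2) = 1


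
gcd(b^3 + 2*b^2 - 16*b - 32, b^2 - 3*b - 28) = b + 4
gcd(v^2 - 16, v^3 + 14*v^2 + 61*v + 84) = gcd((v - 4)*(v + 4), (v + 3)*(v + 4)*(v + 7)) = v + 4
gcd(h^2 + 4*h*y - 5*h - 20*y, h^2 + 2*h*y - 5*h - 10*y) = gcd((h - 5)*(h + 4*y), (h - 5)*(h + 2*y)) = h - 5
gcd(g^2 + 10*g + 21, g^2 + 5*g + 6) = g + 3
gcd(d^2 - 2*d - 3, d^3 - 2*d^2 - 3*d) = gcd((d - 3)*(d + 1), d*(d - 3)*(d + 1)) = d^2 - 2*d - 3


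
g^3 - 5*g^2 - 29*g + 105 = (g - 7)*(g - 3)*(g + 5)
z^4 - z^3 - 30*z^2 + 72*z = z*(z - 4)*(z - 3)*(z + 6)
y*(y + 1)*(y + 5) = y^3 + 6*y^2 + 5*y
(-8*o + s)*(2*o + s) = -16*o^2 - 6*o*s + s^2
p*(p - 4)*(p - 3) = p^3 - 7*p^2 + 12*p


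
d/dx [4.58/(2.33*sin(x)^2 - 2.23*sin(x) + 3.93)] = (10.2134 - 21.3428*sin(x))*cos(x)/(2.33*sin(x)^2 - 2.23*sin(x) + 3.93)^2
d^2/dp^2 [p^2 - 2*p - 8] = 2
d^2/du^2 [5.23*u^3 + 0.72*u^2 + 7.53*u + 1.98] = 31.38*u + 1.44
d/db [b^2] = 2*b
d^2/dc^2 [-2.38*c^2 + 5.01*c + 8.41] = -4.76000000000000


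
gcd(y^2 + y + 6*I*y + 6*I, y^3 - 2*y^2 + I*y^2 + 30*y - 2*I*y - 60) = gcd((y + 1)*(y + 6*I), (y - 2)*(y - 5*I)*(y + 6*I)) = y + 6*I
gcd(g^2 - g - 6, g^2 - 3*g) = g - 3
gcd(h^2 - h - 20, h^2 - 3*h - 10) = h - 5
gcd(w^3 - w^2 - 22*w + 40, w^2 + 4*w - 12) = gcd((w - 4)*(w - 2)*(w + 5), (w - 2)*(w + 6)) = w - 2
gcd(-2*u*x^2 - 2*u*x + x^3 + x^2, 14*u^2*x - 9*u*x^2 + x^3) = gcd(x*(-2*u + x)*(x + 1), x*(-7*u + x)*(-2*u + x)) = -2*u*x + x^2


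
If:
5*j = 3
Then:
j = 3/5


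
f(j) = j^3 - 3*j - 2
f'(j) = 3*j^2 - 3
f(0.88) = -3.96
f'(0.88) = -0.68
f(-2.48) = -9.81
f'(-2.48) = 15.45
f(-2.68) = -13.21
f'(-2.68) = 18.55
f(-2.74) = -14.35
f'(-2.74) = 19.52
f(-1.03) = -0.00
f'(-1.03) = 0.18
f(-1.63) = -1.44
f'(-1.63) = 4.97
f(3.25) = 22.58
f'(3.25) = 28.69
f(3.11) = 18.75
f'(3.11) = 26.02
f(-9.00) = -704.00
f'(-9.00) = 240.00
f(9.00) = 700.00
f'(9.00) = 240.00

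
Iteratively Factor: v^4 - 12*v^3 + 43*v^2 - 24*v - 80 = (v - 4)*(v^3 - 8*v^2 + 11*v + 20) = (v - 4)^2*(v^2 - 4*v - 5) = (v - 5)*(v - 4)^2*(v + 1)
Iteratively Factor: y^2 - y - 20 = (y + 4)*(y - 5)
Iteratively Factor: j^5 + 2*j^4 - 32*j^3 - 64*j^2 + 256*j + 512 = (j + 4)*(j^4 - 2*j^3 - 24*j^2 + 32*j + 128) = (j - 4)*(j + 4)*(j^3 + 2*j^2 - 16*j - 32) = (j - 4)*(j + 4)^2*(j^2 - 2*j - 8) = (j - 4)*(j + 2)*(j + 4)^2*(j - 4)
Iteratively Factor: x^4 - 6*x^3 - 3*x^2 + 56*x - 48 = (x - 4)*(x^3 - 2*x^2 - 11*x + 12) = (x - 4)*(x + 3)*(x^2 - 5*x + 4) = (x - 4)^2*(x + 3)*(x - 1)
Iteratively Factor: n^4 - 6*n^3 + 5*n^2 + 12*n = (n - 4)*(n^3 - 2*n^2 - 3*n) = n*(n - 4)*(n^2 - 2*n - 3) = n*(n - 4)*(n - 3)*(n + 1)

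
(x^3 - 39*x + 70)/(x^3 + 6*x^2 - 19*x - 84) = (x^2 - 7*x + 10)/(x^2 - x - 12)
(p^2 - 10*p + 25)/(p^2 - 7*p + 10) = (p - 5)/(p - 2)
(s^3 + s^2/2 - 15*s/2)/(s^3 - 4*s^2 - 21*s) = (s - 5/2)/(s - 7)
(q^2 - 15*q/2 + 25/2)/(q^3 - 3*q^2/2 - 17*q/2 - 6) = (-2*q^2 + 15*q - 25)/(-2*q^3 + 3*q^2 + 17*q + 12)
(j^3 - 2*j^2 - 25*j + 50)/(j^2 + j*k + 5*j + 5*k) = (j^2 - 7*j + 10)/(j + k)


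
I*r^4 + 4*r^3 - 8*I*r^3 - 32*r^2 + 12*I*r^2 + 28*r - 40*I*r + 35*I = (r - 7)*(r - 5*I)*(r + I)*(I*r - I)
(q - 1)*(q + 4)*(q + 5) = q^3 + 8*q^2 + 11*q - 20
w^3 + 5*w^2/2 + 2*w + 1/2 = (w + 1/2)*(w + 1)^2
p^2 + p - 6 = (p - 2)*(p + 3)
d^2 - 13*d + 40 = (d - 8)*(d - 5)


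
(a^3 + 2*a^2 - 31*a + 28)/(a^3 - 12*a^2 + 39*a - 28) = (a + 7)/(a - 7)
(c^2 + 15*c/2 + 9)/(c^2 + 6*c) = (c + 3/2)/c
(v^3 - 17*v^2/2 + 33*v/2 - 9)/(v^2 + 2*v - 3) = (v^2 - 15*v/2 + 9)/(v + 3)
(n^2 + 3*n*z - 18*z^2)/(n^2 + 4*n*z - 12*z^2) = (-n + 3*z)/(-n + 2*z)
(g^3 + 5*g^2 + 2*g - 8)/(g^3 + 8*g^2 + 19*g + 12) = (g^2 + g - 2)/(g^2 + 4*g + 3)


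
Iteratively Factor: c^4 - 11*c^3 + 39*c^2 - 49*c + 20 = (c - 1)*(c^3 - 10*c^2 + 29*c - 20) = (c - 4)*(c - 1)*(c^2 - 6*c + 5) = (c - 4)*(c - 1)^2*(c - 5)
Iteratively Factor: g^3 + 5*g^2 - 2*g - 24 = (g + 4)*(g^2 + g - 6) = (g + 3)*(g + 4)*(g - 2)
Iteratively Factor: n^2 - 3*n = (n - 3)*(n)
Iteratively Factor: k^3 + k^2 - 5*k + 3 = (k - 1)*(k^2 + 2*k - 3) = (k - 1)^2*(k + 3)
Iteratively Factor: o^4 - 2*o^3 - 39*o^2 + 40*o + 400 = (o + 4)*(o^3 - 6*o^2 - 15*o + 100) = (o - 5)*(o + 4)*(o^2 - o - 20) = (o - 5)^2*(o + 4)*(o + 4)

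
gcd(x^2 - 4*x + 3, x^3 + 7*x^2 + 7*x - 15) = x - 1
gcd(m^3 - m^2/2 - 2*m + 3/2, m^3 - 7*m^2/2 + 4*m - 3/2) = m^2 - 2*m + 1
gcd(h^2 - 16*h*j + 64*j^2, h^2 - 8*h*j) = h - 8*j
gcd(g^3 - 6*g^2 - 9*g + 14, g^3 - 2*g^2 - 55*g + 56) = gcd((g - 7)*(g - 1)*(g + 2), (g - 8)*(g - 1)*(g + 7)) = g - 1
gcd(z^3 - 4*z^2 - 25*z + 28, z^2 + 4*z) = z + 4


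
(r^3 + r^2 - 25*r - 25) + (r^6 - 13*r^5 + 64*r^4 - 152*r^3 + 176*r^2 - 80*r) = r^6 - 13*r^5 + 64*r^4 - 151*r^3 + 177*r^2 - 105*r - 25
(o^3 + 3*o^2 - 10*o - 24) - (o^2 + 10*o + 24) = o^3 + 2*o^2 - 20*o - 48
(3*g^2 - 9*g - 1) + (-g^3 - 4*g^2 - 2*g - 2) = -g^3 - g^2 - 11*g - 3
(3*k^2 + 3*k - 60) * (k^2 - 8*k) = 3*k^4 - 21*k^3 - 84*k^2 + 480*k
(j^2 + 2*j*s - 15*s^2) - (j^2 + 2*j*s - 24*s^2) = 9*s^2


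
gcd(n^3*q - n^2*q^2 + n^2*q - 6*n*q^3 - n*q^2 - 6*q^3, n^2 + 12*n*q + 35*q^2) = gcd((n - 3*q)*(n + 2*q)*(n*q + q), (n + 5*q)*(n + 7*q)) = 1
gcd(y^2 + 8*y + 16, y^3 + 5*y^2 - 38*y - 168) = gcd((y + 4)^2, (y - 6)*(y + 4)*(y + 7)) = y + 4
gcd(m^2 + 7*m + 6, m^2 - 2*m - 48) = m + 6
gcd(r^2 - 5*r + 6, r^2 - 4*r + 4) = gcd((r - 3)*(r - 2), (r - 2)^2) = r - 2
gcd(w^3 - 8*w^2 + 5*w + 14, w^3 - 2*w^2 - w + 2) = w^2 - w - 2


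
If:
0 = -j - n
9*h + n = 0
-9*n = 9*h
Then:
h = 0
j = 0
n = 0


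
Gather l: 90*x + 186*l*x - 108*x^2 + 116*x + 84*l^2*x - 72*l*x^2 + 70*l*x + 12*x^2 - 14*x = 84*l^2*x + l*(-72*x^2 + 256*x) - 96*x^2 + 192*x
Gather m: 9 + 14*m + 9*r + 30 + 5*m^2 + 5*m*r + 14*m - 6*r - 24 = 5*m^2 + m*(5*r + 28) + 3*r + 15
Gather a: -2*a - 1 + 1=-2*a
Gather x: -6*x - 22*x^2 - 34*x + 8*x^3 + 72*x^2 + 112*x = 8*x^3 + 50*x^2 + 72*x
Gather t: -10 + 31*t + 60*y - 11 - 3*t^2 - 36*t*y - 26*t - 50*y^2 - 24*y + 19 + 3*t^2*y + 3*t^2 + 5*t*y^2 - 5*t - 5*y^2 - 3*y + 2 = 3*t^2*y + t*(5*y^2 - 36*y) - 55*y^2 + 33*y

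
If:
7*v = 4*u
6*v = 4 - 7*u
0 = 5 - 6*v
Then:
No Solution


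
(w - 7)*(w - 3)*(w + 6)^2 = w^4 + 2*w^3 - 63*w^2 - 108*w + 756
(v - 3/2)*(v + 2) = v^2 + v/2 - 3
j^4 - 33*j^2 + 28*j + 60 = (j - 5)*(j - 2)*(j + 1)*(j + 6)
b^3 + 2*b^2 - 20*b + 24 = (b - 2)^2*(b + 6)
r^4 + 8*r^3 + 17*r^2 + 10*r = r*(r + 1)*(r + 2)*(r + 5)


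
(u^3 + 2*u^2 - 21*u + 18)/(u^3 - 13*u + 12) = (u + 6)/(u + 4)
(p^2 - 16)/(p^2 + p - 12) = (p - 4)/(p - 3)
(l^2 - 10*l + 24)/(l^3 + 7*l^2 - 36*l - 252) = (l - 4)/(l^2 + 13*l + 42)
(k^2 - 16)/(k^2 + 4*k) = (k - 4)/k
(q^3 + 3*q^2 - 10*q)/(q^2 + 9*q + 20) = q*(q - 2)/(q + 4)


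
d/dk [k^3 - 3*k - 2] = 3*k^2 - 3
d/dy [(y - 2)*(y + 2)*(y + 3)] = 3*y^2 + 6*y - 4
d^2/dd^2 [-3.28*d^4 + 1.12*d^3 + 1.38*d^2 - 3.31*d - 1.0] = -39.36*d^2 + 6.72*d + 2.76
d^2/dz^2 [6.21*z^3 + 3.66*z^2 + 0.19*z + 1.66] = 37.26*z + 7.32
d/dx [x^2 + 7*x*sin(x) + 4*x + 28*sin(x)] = 7*x*cos(x) + 2*x + 7*sin(x) + 28*cos(x) + 4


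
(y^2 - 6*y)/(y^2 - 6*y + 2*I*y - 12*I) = y/(y + 2*I)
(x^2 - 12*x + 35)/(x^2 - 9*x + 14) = (x - 5)/(x - 2)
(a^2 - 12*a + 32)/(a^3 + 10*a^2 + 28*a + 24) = (a^2 - 12*a + 32)/(a^3 + 10*a^2 + 28*a + 24)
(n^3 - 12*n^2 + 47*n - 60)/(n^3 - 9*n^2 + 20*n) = (n - 3)/n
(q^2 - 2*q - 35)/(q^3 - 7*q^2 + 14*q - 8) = (q^2 - 2*q - 35)/(q^3 - 7*q^2 + 14*q - 8)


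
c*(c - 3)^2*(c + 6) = c^4 - 27*c^2 + 54*c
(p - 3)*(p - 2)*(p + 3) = p^3 - 2*p^2 - 9*p + 18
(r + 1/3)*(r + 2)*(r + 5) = r^3 + 22*r^2/3 + 37*r/3 + 10/3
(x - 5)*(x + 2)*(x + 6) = x^3 + 3*x^2 - 28*x - 60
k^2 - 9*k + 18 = (k - 6)*(k - 3)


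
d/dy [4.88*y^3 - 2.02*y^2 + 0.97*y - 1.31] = 14.64*y^2 - 4.04*y + 0.97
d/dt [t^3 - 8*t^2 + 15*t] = 3*t^2 - 16*t + 15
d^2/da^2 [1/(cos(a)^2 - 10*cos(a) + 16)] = (-8*sin(a)^4 + 76*sin(a)^2 - 395*cos(a) + 15*cos(3*a) + 268)/(2*(cos(a) - 8)^3*(cos(a) - 2)^3)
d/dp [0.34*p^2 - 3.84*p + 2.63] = 0.68*p - 3.84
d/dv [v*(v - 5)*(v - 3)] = 3*v^2 - 16*v + 15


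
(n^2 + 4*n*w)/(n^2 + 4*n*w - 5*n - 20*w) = n/(n - 5)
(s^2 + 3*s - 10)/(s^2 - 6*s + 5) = (s^2 + 3*s - 10)/(s^2 - 6*s + 5)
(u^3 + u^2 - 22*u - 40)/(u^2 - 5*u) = u + 6 + 8/u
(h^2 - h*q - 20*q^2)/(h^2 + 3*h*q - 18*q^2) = (h^2 - h*q - 20*q^2)/(h^2 + 3*h*q - 18*q^2)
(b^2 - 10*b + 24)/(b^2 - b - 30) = (b - 4)/(b + 5)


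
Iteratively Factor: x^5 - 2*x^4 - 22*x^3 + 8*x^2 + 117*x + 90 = (x - 3)*(x^4 + x^3 - 19*x^2 - 49*x - 30) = (x - 3)*(x + 2)*(x^3 - x^2 - 17*x - 15) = (x - 5)*(x - 3)*(x + 2)*(x^2 + 4*x + 3) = (x - 5)*(x - 3)*(x + 1)*(x + 2)*(x + 3)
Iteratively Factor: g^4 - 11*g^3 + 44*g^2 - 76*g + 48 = (g - 3)*(g^3 - 8*g^2 + 20*g - 16) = (g - 3)*(g - 2)*(g^2 - 6*g + 8) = (g - 4)*(g - 3)*(g - 2)*(g - 2)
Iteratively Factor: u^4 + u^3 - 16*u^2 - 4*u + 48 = (u - 3)*(u^3 + 4*u^2 - 4*u - 16) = (u - 3)*(u - 2)*(u^2 + 6*u + 8) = (u - 3)*(u - 2)*(u + 2)*(u + 4)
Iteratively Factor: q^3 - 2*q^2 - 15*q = (q)*(q^2 - 2*q - 15) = q*(q + 3)*(q - 5)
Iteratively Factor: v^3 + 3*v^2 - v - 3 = (v + 3)*(v^2 - 1) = (v - 1)*(v + 3)*(v + 1)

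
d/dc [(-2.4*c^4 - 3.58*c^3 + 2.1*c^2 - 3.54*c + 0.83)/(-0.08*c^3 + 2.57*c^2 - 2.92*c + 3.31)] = (0.192*c^6 - 12.336*c^5 + 11.9914*c^4 - 11.4352*c^3 - 32.3844*c^2 + 9.6358*c - 9.2938)/(0.0064*c^6 - 0.4112*c^5 + 7.0721*c^4 - 15.5384*c^3 + 25.5398*c^2 - 19.3304*c + 10.9561)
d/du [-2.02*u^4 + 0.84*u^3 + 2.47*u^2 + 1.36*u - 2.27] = -8.08*u^3 + 2.52*u^2 + 4.94*u + 1.36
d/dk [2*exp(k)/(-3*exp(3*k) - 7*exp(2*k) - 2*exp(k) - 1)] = (12*exp(3*k) + 14*exp(2*k) - 2)*exp(k)/(9*exp(6*k) + 42*exp(5*k) + 61*exp(4*k) + 34*exp(3*k) + 18*exp(2*k) + 4*exp(k) + 1)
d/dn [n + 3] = 1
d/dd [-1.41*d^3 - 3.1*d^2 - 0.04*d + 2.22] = -4.23*d^2 - 6.2*d - 0.04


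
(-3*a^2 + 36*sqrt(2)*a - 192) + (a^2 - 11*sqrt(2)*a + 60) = -2*a^2 + 25*sqrt(2)*a - 132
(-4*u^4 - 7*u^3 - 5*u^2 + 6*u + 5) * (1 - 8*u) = 32*u^5 + 52*u^4 + 33*u^3 - 53*u^2 - 34*u + 5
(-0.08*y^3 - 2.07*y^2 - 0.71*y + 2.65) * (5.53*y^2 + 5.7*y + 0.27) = -0.4424*y^5 - 11.9031*y^4 - 15.7469*y^3 + 10.0486*y^2 + 14.9133*y + 0.7155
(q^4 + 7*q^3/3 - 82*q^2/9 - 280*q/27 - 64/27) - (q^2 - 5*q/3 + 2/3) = q^4 + 7*q^3/3 - 91*q^2/9 - 235*q/27 - 82/27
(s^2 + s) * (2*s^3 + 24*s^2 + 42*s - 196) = 2*s^5 + 26*s^4 + 66*s^3 - 154*s^2 - 196*s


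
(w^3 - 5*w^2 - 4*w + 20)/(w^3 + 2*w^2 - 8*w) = (w^2 - 3*w - 10)/(w*(w + 4))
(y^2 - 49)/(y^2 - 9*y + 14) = (y + 7)/(y - 2)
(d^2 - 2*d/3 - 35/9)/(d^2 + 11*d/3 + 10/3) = (d - 7/3)/(d + 2)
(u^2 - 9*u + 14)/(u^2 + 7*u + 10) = (u^2 - 9*u + 14)/(u^2 + 7*u + 10)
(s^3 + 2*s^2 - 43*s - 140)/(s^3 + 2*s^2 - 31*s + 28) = (s^3 + 2*s^2 - 43*s - 140)/(s^3 + 2*s^2 - 31*s + 28)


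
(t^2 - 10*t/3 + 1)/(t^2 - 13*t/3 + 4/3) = (t - 3)/(t - 4)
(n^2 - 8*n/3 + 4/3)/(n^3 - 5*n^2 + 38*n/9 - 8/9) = 3*(n - 2)/(3*n^2 - 13*n + 4)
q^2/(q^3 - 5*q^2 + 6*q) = q/(q^2 - 5*q + 6)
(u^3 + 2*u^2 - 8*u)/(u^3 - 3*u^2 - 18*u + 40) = u/(u - 5)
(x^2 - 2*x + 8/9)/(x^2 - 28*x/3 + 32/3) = (x - 2/3)/(x - 8)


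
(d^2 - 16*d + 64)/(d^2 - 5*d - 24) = (d - 8)/(d + 3)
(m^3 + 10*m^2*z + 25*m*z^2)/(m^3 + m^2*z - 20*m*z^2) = (-m - 5*z)/(-m + 4*z)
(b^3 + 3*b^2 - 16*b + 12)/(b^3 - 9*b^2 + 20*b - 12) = (b + 6)/(b - 6)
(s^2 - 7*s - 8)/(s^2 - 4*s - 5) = (s - 8)/(s - 5)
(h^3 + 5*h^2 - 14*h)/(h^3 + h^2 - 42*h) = (h - 2)/(h - 6)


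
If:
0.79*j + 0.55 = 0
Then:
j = -0.70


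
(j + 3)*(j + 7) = j^2 + 10*j + 21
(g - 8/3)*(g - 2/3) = g^2 - 10*g/3 + 16/9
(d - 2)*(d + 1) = d^2 - d - 2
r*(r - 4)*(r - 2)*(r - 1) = r^4 - 7*r^3 + 14*r^2 - 8*r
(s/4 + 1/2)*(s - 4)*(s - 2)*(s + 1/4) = s^4/4 - 15*s^3/16 - 5*s^2/4 + 15*s/4 + 1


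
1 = 1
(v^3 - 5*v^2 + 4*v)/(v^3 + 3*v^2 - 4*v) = (v - 4)/(v + 4)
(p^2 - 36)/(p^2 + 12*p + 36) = (p - 6)/(p + 6)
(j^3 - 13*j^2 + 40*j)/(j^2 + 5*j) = (j^2 - 13*j + 40)/(j + 5)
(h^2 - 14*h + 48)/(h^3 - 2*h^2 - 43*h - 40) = (h - 6)/(h^2 + 6*h + 5)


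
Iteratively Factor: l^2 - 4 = (l + 2)*(l - 2)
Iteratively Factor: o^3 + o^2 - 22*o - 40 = (o + 2)*(o^2 - o - 20) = (o + 2)*(o + 4)*(o - 5)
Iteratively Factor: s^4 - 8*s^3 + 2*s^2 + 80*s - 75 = (s - 5)*(s^3 - 3*s^2 - 13*s + 15) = (s - 5)*(s - 1)*(s^2 - 2*s - 15) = (s - 5)*(s - 1)*(s + 3)*(s - 5)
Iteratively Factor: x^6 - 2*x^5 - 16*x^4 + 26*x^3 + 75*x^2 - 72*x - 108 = (x + 1)*(x^5 - 3*x^4 - 13*x^3 + 39*x^2 + 36*x - 108) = (x - 3)*(x + 1)*(x^4 - 13*x^2 + 36) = (x - 3)*(x + 1)*(x + 3)*(x^3 - 3*x^2 - 4*x + 12) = (x - 3)*(x - 2)*(x + 1)*(x + 3)*(x^2 - x - 6) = (x - 3)*(x - 2)*(x + 1)*(x + 2)*(x + 3)*(x - 3)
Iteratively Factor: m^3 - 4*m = (m)*(m^2 - 4) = m*(m + 2)*(m - 2)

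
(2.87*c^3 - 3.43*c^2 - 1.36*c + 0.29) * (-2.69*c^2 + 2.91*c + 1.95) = -7.7203*c^5 + 17.5784*c^4 - 0.726400000000001*c^3 - 11.4262*c^2 - 1.8081*c + 0.5655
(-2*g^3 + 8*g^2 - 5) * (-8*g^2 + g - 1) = 16*g^5 - 66*g^4 + 10*g^3 + 32*g^2 - 5*g + 5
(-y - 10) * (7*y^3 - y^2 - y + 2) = -7*y^4 - 69*y^3 + 11*y^2 + 8*y - 20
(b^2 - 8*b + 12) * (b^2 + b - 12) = b^4 - 7*b^3 - 8*b^2 + 108*b - 144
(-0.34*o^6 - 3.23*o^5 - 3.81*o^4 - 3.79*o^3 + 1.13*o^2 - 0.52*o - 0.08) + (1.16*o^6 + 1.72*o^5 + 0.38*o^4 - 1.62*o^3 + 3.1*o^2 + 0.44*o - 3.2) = 0.82*o^6 - 1.51*o^5 - 3.43*o^4 - 5.41*o^3 + 4.23*o^2 - 0.08*o - 3.28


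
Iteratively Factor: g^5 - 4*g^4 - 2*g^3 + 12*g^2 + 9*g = (g + 1)*(g^4 - 5*g^3 + 3*g^2 + 9*g) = (g + 1)^2*(g^3 - 6*g^2 + 9*g) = g*(g + 1)^2*(g^2 - 6*g + 9) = g*(g - 3)*(g + 1)^2*(g - 3)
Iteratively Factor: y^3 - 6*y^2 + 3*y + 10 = (y - 2)*(y^2 - 4*y - 5) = (y - 5)*(y - 2)*(y + 1)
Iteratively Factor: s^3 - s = (s)*(s^2 - 1) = s*(s - 1)*(s + 1)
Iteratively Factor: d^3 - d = (d)*(d^2 - 1) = d*(d - 1)*(d + 1)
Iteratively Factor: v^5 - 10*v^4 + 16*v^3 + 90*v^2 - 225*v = (v - 3)*(v^4 - 7*v^3 - 5*v^2 + 75*v) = (v - 3)*(v + 3)*(v^3 - 10*v^2 + 25*v) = (v - 5)*(v - 3)*(v + 3)*(v^2 - 5*v) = (v - 5)^2*(v - 3)*(v + 3)*(v)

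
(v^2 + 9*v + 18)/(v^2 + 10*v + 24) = (v + 3)/(v + 4)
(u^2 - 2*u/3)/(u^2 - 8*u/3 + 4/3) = u/(u - 2)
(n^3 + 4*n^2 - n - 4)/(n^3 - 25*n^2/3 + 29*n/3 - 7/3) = 3*(n^2 + 5*n + 4)/(3*n^2 - 22*n + 7)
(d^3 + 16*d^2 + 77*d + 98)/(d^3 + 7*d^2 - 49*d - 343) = (d + 2)/(d - 7)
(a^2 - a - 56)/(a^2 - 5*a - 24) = (a + 7)/(a + 3)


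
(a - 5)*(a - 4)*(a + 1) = a^3 - 8*a^2 + 11*a + 20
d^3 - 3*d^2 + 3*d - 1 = (d - 1)^3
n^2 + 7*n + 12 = (n + 3)*(n + 4)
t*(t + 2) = t^2 + 2*t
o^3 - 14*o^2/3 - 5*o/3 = o*(o - 5)*(o + 1/3)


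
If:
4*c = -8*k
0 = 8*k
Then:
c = 0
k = 0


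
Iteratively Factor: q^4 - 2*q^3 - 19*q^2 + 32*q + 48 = (q - 4)*(q^3 + 2*q^2 - 11*q - 12) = (q - 4)*(q + 1)*(q^2 + q - 12) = (q - 4)*(q + 1)*(q + 4)*(q - 3)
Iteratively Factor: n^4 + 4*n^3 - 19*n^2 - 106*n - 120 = (n - 5)*(n^3 + 9*n^2 + 26*n + 24) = (n - 5)*(n + 3)*(n^2 + 6*n + 8) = (n - 5)*(n + 3)*(n + 4)*(n + 2)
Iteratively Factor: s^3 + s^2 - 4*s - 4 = (s + 1)*(s^2 - 4) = (s + 1)*(s + 2)*(s - 2)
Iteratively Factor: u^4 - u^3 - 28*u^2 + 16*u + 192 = (u - 4)*(u^3 + 3*u^2 - 16*u - 48) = (u - 4)*(u + 4)*(u^2 - u - 12) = (u - 4)*(u + 3)*(u + 4)*(u - 4)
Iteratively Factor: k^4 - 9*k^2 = (k + 3)*(k^3 - 3*k^2) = k*(k + 3)*(k^2 - 3*k) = k^2*(k + 3)*(k - 3)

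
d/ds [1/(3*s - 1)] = -3/(3*s - 1)^2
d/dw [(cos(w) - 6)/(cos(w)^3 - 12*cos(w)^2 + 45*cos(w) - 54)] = 2*sin(w)/(cos(w) - 3)^3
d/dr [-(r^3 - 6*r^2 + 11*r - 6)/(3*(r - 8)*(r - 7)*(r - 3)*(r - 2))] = (r^2 - 2*r - 41)/(3*(r^4 - 30*r^3 + 337*r^2 - 1680*r + 3136))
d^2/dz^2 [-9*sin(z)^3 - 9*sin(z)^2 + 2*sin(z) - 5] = 81*sin(z)^3 + 36*sin(z)^2 - 56*sin(z) - 18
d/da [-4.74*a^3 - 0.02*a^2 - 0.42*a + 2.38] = -14.22*a^2 - 0.04*a - 0.42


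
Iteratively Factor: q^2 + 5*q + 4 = (q + 1)*(q + 4)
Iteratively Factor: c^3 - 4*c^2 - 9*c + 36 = (c - 4)*(c^2 - 9) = (c - 4)*(c - 3)*(c + 3)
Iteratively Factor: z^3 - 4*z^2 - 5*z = (z + 1)*(z^2 - 5*z) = (z - 5)*(z + 1)*(z)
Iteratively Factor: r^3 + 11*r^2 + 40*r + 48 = (r + 4)*(r^2 + 7*r + 12) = (r + 3)*(r + 4)*(r + 4)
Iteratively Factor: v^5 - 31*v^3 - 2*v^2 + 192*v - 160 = (v - 1)*(v^4 + v^3 - 30*v^2 - 32*v + 160) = (v - 5)*(v - 1)*(v^3 + 6*v^2 - 32) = (v - 5)*(v - 2)*(v - 1)*(v^2 + 8*v + 16) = (v - 5)*(v - 2)*(v - 1)*(v + 4)*(v + 4)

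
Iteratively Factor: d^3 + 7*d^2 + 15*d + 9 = (d + 3)*(d^2 + 4*d + 3) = (d + 3)^2*(d + 1)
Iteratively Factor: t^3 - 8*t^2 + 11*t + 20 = (t + 1)*(t^2 - 9*t + 20) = (t - 4)*(t + 1)*(t - 5)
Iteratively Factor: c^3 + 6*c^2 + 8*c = (c)*(c^2 + 6*c + 8) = c*(c + 2)*(c + 4)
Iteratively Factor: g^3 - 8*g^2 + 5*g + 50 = (g + 2)*(g^2 - 10*g + 25) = (g - 5)*(g + 2)*(g - 5)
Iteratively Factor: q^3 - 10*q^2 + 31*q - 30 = (q - 2)*(q^2 - 8*q + 15) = (q - 5)*(q - 2)*(q - 3)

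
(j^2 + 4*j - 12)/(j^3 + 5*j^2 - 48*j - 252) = (j - 2)/(j^2 - j - 42)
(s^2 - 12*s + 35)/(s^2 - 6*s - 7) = (s - 5)/(s + 1)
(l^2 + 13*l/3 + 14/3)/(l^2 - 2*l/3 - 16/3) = (3*l + 7)/(3*l - 8)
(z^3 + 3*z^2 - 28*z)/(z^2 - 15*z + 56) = z*(z^2 + 3*z - 28)/(z^2 - 15*z + 56)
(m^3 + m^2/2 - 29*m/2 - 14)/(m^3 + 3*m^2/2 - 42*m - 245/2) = (m^2 - 3*m - 4)/(m^2 - 2*m - 35)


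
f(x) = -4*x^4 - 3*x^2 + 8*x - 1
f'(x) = -16*x^3 - 6*x + 8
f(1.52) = -17.12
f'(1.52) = -57.31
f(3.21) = -430.93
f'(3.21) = -540.48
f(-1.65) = -52.02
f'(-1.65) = 89.77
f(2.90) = -285.94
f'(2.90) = -399.62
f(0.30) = 1.10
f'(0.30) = 5.77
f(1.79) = -37.36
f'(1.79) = -94.51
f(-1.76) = -62.75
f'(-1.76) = 105.79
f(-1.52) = -41.44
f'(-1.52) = 73.31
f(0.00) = -1.00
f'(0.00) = 8.00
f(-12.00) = -83473.00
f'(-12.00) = 27728.00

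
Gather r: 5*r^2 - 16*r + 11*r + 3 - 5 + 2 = 5*r^2 - 5*r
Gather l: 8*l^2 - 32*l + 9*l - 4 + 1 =8*l^2 - 23*l - 3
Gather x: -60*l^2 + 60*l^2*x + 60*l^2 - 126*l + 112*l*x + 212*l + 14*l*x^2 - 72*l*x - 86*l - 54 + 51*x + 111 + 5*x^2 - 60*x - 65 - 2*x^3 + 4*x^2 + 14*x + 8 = -2*x^3 + x^2*(14*l + 9) + x*(60*l^2 + 40*l + 5)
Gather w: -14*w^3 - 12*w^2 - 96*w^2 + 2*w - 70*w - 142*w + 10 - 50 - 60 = -14*w^3 - 108*w^2 - 210*w - 100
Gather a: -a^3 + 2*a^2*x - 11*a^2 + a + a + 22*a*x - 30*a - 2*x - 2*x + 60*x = -a^3 + a^2*(2*x - 11) + a*(22*x - 28) + 56*x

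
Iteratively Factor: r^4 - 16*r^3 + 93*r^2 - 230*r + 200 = (r - 5)*(r^3 - 11*r^2 + 38*r - 40) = (r - 5)*(r - 2)*(r^2 - 9*r + 20) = (r - 5)*(r - 4)*(r - 2)*(r - 5)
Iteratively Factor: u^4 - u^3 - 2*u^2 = (u + 1)*(u^3 - 2*u^2) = u*(u + 1)*(u^2 - 2*u) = u^2*(u + 1)*(u - 2)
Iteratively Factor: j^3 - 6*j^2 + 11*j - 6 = (j - 2)*(j^2 - 4*j + 3) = (j - 2)*(j - 1)*(j - 3)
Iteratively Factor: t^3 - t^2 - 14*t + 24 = (t + 4)*(t^2 - 5*t + 6) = (t - 3)*(t + 4)*(t - 2)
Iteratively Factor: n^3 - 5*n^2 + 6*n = (n - 2)*(n^2 - 3*n) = n*(n - 2)*(n - 3)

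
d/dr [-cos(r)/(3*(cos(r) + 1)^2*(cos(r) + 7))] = (-7*cos(r) - cos(2*r) + 6)*sin(r)/(3*(cos(r) + 1)^3*(cos(r) + 7)^2)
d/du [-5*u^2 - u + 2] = -10*u - 1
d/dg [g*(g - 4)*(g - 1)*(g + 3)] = 4*g^3 - 6*g^2 - 22*g + 12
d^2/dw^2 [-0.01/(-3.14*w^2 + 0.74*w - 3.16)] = (-0.197192*w^2 + 0.046472*w + 0.01*(6.28*w - 0.74)*(12.56*w - 1.48) - 0.198448)/(3.14*w^2 - 0.74*w + 3.16)^3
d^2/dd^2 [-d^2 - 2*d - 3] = -2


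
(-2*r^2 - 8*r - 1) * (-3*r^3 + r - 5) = 6*r^5 + 24*r^4 + r^3 + 2*r^2 + 39*r + 5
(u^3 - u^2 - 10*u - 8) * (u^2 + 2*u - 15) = u^5 + u^4 - 27*u^3 - 13*u^2 + 134*u + 120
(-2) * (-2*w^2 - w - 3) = 4*w^2 + 2*w + 6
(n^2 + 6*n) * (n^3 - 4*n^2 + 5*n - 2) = n^5 + 2*n^4 - 19*n^3 + 28*n^2 - 12*n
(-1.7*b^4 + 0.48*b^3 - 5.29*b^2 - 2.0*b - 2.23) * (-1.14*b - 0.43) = 1.938*b^5 + 0.1838*b^4 + 5.8242*b^3 + 4.5547*b^2 + 3.4022*b + 0.9589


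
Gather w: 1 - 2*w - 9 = -2*w - 8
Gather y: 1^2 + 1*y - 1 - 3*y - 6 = -2*y - 6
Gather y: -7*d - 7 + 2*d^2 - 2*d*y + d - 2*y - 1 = 2*d^2 - 6*d + y*(-2*d - 2) - 8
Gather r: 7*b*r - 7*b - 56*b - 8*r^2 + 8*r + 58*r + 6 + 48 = -63*b - 8*r^2 + r*(7*b + 66) + 54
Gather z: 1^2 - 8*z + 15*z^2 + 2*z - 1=15*z^2 - 6*z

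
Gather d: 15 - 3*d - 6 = 9 - 3*d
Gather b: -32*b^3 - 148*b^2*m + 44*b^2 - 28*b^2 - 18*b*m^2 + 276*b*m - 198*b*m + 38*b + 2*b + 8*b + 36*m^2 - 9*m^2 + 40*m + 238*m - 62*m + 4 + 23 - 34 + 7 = -32*b^3 + b^2*(16 - 148*m) + b*(-18*m^2 + 78*m + 48) + 27*m^2 + 216*m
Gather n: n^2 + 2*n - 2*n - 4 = n^2 - 4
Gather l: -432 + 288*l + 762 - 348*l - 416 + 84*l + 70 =24*l - 16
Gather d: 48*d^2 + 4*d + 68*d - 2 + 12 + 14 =48*d^2 + 72*d + 24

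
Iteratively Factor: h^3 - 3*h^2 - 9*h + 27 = (h - 3)*(h^2 - 9) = (h - 3)^2*(h + 3)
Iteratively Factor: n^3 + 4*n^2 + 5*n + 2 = (n + 1)*(n^2 + 3*n + 2) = (n + 1)^2*(n + 2)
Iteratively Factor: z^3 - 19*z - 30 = (z + 2)*(z^2 - 2*z - 15) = (z + 2)*(z + 3)*(z - 5)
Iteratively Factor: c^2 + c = (c)*(c + 1)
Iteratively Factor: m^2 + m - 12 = (m + 4)*(m - 3)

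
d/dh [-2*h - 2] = -2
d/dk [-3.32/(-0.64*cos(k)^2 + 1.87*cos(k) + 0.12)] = (4.2496*cos(k) - 6.2084)*sin(k)/(-0.64*cos(k)^2 + 1.87*cos(k) + 0.12)^2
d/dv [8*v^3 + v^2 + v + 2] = 24*v^2 + 2*v + 1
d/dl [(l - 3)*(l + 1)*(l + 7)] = 3*l^2 + 10*l - 17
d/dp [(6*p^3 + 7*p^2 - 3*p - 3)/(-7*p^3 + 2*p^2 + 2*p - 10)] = (61*p^4 - 18*p^3 - 223*p^2 - 128*p + 36)/(49*p^6 - 28*p^5 - 24*p^4 + 148*p^3 - 36*p^2 - 40*p + 100)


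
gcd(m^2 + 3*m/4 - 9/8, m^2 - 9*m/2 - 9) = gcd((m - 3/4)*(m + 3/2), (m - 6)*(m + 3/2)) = m + 3/2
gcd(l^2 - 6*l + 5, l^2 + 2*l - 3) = l - 1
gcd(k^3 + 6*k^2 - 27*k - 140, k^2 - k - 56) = k + 7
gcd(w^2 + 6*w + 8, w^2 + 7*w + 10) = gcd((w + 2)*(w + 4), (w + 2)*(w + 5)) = w + 2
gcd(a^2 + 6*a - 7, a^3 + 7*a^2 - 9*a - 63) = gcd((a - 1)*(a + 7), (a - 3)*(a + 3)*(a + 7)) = a + 7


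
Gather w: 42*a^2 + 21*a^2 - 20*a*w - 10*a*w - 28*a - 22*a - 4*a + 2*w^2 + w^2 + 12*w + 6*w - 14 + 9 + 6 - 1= 63*a^2 - 54*a + 3*w^2 + w*(18 - 30*a)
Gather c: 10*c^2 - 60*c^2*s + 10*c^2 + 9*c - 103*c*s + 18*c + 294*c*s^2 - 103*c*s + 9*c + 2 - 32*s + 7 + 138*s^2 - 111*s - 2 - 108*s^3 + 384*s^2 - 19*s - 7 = c^2*(20 - 60*s) + c*(294*s^2 - 206*s + 36) - 108*s^3 + 522*s^2 - 162*s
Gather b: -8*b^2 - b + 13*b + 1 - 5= -8*b^2 + 12*b - 4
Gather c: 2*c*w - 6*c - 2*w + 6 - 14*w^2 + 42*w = c*(2*w - 6) - 14*w^2 + 40*w + 6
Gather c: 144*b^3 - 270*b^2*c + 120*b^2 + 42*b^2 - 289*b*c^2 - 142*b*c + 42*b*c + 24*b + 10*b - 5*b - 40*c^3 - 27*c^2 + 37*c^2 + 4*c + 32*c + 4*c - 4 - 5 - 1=144*b^3 + 162*b^2 + 29*b - 40*c^3 + c^2*(10 - 289*b) + c*(-270*b^2 - 100*b + 40) - 10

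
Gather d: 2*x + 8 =2*x + 8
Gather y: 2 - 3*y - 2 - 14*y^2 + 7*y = -14*y^2 + 4*y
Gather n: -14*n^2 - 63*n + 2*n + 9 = -14*n^2 - 61*n + 9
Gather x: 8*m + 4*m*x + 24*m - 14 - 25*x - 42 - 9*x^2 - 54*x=32*m - 9*x^2 + x*(4*m - 79) - 56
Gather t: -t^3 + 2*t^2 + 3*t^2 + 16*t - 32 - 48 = -t^3 + 5*t^2 + 16*t - 80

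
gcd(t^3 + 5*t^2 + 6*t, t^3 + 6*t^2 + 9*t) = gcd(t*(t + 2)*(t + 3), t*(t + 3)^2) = t^2 + 3*t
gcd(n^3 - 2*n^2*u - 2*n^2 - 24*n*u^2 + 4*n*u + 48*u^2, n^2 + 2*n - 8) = n - 2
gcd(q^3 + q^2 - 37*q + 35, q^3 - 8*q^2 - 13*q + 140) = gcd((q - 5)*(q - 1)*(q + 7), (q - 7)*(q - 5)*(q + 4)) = q - 5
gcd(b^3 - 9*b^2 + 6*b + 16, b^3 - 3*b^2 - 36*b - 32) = b^2 - 7*b - 8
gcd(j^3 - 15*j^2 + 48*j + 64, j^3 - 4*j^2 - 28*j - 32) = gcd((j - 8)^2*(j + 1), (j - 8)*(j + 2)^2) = j - 8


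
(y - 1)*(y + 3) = y^2 + 2*y - 3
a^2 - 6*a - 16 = (a - 8)*(a + 2)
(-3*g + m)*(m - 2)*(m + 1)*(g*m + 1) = -3*g^2*m^3 + 3*g^2*m^2 + 6*g^2*m + g*m^4 - g*m^3 - 5*g*m^2 + 3*g*m + 6*g + m^3 - m^2 - 2*m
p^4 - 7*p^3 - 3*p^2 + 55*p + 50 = (p - 5)^2*(p + 1)*(p + 2)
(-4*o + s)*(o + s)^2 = -4*o^3 - 7*o^2*s - 2*o*s^2 + s^3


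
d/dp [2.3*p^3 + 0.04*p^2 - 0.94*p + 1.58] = 6.9*p^2 + 0.08*p - 0.94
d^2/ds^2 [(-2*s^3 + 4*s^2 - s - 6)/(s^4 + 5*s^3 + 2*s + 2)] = 2*(-2*s^9 + 12*s^8 + 54*s^7 + 28*s^6 - 465*s^5 - 990*s^4 - 282*s^3 - 72*s^2 + 156*s - 4)/(s^12 + 15*s^11 + 75*s^10 + 131*s^9 + 66*s^8 + 210*s^7 + 162*s^6 + 84*s^5 + 132*s^4 + 68*s^3 + 24*s^2 + 24*s + 8)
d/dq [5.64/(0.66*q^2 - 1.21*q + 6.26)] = (6.8244 - 7.4448*q)/(0.66*q^2 - 1.21*q + 6.26)^2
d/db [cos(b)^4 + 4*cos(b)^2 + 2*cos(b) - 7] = -2*(11*cos(b)/2 + cos(3*b)/2 + 1)*sin(b)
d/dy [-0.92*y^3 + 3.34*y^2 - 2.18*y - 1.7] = -2.76*y^2 + 6.68*y - 2.18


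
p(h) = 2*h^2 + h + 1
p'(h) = 4*h + 1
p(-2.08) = 7.57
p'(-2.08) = -7.32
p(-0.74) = 1.36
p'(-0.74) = -1.96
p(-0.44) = 0.95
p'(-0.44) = -0.76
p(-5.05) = 46.96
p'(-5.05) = -19.20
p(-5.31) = 52.08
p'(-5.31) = -20.24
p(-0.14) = 0.90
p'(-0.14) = 0.44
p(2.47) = 15.67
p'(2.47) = 10.88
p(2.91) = 20.85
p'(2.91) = 12.64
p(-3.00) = 16.00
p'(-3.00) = -11.00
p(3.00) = 22.00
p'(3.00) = 13.00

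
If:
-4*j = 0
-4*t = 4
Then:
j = 0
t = -1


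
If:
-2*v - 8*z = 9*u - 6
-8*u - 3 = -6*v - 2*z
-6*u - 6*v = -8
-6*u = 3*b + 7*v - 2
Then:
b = -188/81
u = 10/27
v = 26/27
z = 5/54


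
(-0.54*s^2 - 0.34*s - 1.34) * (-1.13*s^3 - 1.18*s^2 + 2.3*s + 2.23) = 0.6102*s^5 + 1.0214*s^4 + 0.6734*s^3 - 0.405*s^2 - 3.8402*s - 2.9882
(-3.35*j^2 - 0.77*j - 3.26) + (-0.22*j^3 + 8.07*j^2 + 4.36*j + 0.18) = -0.22*j^3 + 4.72*j^2 + 3.59*j - 3.08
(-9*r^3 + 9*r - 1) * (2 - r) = 9*r^4 - 18*r^3 - 9*r^2 + 19*r - 2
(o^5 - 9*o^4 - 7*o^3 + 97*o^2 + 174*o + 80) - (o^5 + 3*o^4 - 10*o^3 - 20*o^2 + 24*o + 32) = -12*o^4 + 3*o^3 + 117*o^2 + 150*o + 48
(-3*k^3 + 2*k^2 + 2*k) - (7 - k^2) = -3*k^3 + 3*k^2 + 2*k - 7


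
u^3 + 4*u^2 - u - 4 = (u - 1)*(u + 1)*(u + 4)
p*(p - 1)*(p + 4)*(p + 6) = p^4 + 9*p^3 + 14*p^2 - 24*p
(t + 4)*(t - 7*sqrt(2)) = t^2 - 7*sqrt(2)*t + 4*t - 28*sqrt(2)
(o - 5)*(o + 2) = o^2 - 3*o - 10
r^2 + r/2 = r*(r + 1/2)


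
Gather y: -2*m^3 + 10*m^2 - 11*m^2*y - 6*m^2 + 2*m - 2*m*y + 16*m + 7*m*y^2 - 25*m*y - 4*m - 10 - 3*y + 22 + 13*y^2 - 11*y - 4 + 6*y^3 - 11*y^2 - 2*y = -2*m^3 + 4*m^2 + 14*m + 6*y^3 + y^2*(7*m + 2) + y*(-11*m^2 - 27*m - 16) + 8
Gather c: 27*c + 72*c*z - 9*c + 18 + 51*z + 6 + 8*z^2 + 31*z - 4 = c*(72*z + 18) + 8*z^2 + 82*z + 20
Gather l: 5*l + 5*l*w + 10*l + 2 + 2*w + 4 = l*(5*w + 15) + 2*w + 6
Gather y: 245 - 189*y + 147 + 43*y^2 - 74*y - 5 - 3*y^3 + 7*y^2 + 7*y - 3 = -3*y^3 + 50*y^2 - 256*y + 384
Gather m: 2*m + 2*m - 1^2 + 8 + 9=4*m + 16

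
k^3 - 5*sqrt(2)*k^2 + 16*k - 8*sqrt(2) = (k - 2*sqrt(2))^2*(k - sqrt(2))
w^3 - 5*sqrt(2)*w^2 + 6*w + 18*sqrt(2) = (w - 3*sqrt(2))^2*(w + sqrt(2))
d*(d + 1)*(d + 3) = d^3 + 4*d^2 + 3*d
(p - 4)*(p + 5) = p^2 + p - 20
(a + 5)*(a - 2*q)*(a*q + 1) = a^3*q - 2*a^2*q^2 + 5*a^2*q + a^2 - 10*a*q^2 - 2*a*q + 5*a - 10*q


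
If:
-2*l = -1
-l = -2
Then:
No Solution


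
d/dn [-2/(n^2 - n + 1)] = 2*(2*n - 1)/(n^2 - n + 1)^2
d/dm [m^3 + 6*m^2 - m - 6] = 3*m^2 + 12*m - 1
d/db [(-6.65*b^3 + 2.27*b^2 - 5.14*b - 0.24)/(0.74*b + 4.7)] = (-9.842*b^3 - 92.0852*b^2 + 21.338*b - 23.9804)/(0.5476*b^2 + 6.956*b + 22.09)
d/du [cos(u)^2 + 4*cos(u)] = -2*(cos(u) + 2)*sin(u)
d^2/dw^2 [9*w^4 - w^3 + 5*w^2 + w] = 108*w^2 - 6*w + 10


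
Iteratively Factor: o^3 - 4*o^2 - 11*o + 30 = (o + 3)*(o^2 - 7*o + 10) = (o - 5)*(o + 3)*(o - 2)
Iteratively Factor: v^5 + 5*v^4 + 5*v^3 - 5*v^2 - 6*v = (v + 3)*(v^4 + 2*v^3 - v^2 - 2*v) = (v + 1)*(v + 3)*(v^3 + v^2 - 2*v) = (v - 1)*(v + 1)*(v + 3)*(v^2 + 2*v) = (v - 1)*(v + 1)*(v + 2)*(v + 3)*(v)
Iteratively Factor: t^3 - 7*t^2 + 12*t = (t)*(t^2 - 7*t + 12) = t*(t - 3)*(t - 4)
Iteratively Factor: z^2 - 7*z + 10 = (z - 2)*(z - 5)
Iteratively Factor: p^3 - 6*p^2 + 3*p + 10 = (p + 1)*(p^2 - 7*p + 10) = (p - 5)*(p + 1)*(p - 2)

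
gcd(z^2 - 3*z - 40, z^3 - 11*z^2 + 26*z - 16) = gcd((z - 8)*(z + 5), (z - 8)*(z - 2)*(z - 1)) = z - 8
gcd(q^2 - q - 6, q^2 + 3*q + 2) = q + 2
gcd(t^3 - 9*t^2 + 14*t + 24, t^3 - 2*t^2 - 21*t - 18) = t^2 - 5*t - 6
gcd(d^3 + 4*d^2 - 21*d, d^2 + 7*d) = d^2 + 7*d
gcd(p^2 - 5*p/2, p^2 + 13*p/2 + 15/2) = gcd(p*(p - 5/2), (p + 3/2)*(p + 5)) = 1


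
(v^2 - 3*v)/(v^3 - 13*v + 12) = v/(v^2 + 3*v - 4)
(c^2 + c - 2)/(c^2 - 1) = (c + 2)/(c + 1)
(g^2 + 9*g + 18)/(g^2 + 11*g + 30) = (g + 3)/(g + 5)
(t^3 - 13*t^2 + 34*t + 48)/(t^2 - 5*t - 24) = (t^2 - 5*t - 6)/(t + 3)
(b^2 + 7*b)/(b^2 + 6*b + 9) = b*(b + 7)/(b^2 + 6*b + 9)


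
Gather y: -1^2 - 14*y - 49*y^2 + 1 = -49*y^2 - 14*y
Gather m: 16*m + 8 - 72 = 16*m - 64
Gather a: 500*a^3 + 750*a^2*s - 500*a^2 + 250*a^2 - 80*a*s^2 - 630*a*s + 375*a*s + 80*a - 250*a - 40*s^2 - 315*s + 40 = 500*a^3 + a^2*(750*s - 250) + a*(-80*s^2 - 255*s - 170) - 40*s^2 - 315*s + 40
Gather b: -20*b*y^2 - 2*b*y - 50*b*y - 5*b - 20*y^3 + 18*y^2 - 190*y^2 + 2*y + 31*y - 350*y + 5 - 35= b*(-20*y^2 - 52*y - 5) - 20*y^3 - 172*y^2 - 317*y - 30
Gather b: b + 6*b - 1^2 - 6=7*b - 7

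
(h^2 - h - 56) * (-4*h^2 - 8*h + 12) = -4*h^4 - 4*h^3 + 244*h^2 + 436*h - 672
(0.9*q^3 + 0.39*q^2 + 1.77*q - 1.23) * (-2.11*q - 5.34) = -1.899*q^4 - 5.6289*q^3 - 5.8173*q^2 - 6.8565*q + 6.5682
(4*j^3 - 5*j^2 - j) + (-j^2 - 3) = 4*j^3 - 6*j^2 - j - 3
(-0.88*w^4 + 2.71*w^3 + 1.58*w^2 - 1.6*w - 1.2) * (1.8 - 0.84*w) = 0.7392*w^5 - 3.8604*w^4 + 3.5508*w^3 + 4.188*w^2 - 1.872*w - 2.16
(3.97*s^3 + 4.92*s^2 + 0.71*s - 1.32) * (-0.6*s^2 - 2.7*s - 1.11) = -2.382*s^5 - 13.671*s^4 - 18.1167*s^3 - 6.5862*s^2 + 2.7759*s + 1.4652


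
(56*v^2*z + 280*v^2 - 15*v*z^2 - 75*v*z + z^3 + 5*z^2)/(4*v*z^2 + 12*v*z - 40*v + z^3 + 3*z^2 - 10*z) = (56*v^2 - 15*v*z + z^2)/(4*v*z - 8*v + z^2 - 2*z)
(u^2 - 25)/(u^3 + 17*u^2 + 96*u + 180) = (u - 5)/(u^2 + 12*u + 36)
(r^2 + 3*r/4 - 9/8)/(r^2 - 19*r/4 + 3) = (r + 3/2)/(r - 4)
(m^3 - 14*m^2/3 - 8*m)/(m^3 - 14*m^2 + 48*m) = (m + 4/3)/(m - 8)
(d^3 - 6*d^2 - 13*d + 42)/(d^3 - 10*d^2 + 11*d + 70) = (d^2 + d - 6)/(d^2 - 3*d - 10)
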